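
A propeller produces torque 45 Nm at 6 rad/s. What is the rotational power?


Given: tau = 45 Nm, omega = 6 rad/s
Using P = tau * omega
P = 45 * 6
P = 270 W

270 W


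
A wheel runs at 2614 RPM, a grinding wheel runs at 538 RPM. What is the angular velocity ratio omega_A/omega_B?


Given: RPM_A = 2614, RPM_B = 538
omega = 2*pi*RPM/60, so omega_A/omega_B = RPM_A / RPM_B
omega_A/omega_B = 2614 / 538
omega_A/omega_B = 1307/269

1307/269


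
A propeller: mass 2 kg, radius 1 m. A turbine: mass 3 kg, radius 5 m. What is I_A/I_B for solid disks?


Given: M1=2 kg, R1=1 m, M2=3 kg, R2=5 m
For a disk: I = (1/2)*M*R^2, so I_A/I_B = (M1*R1^2)/(M2*R2^2)
M1*R1^2 = 2*1 = 2
M2*R2^2 = 3*25 = 75
I_A/I_B = 2/75 = 2/75

2/75


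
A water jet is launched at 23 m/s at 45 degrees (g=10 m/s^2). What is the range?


Given: v0 = 23 m/s, theta = 45 deg, g = 10 m/s^2
sin(2*45) = sin(90) = 1
Using R = v0^2 * sin(2*theta) / g
R = 23^2 * 1 / 10
R = 529 / 10
R = 529/10 m

529/10 m


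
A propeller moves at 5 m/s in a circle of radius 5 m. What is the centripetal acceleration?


Given: v = 5 m/s, r = 5 m
Using a_c = v^2 / r
a_c = 5^2 / 5
a_c = 25 / 5
a_c = 5 m/s^2

5 m/s^2


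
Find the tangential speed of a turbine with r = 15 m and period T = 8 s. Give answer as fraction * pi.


Given: radius r = 15 m, period T = 8 s
Using v = 2*pi*r / T
v = 2*pi*15 / 8
v = 30*pi / 8
v = 15/4*pi m/s

15/4*pi m/s


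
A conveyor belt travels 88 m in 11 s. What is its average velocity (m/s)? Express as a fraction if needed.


Given: distance d = 88 m, time t = 11 s
Using v = d / t
v = 88 / 11
v = 8 m/s

8 m/s


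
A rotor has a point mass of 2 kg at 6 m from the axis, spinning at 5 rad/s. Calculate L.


Given: m = 2 kg, r = 6 m, omega = 5 rad/s
For a point mass: I = m*r^2
I = 2*6^2 = 2*36 = 72
L = I*omega = 72*5
L = 360 kg*m^2/s

360 kg*m^2/s


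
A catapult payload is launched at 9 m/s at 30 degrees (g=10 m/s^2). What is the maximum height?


Given: v0 = 9 m/s, theta = 30 deg, g = 10 m/s^2
sin^2(30) = 1/4
Using H = v0^2 * sin^2(theta) / (2*g)
H = 9^2 * 1/4 / (2*10)
H = 81 * 1/4 / 20
H = 81/4 / 20
H = 81/80 m

81/80 m


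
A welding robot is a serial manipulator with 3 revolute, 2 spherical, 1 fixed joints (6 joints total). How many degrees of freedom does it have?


Given: serial robot with 3 revolute, 2 spherical, 1 fixed joints
DOF contribution per joint type: revolute=1, prismatic=1, spherical=3, fixed=0
DOF = 3*1 + 2*3 + 1*0
DOF = 9

9


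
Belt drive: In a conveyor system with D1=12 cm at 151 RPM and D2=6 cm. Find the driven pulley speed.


Given: D1 = 12 cm, w1 = 151 RPM, D2 = 6 cm
Using D1*w1 = D2*w2
w2 = D1*w1 / D2
w2 = 12*151 / 6
w2 = 1812 / 6
w2 = 302 RPM

302 RPM


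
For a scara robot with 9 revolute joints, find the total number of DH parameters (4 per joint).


Given: 9 joints, 4 DH parameters per joint (d, theta, a, alpha)
Total DH parameters = number_of_joints * 4
Total = 9 * 4
Total = 36

36


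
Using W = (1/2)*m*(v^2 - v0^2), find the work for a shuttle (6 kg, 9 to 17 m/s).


Given: m = 6 kg, v0 = 9 m/s, v = 17 m/s
Using W = (1/2)*m*(v^2 - v0^2)
v^2 = 17^2 = 289
v0^2 = 9^2 = 81
v^2 - v0^2 = 289 - 81 = 208
W = (1/2)*6*208 = 624 J

624 J


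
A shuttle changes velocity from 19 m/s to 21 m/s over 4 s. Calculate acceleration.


Given: initial velocity v0 = 19 m/s, final velocity v = 21 m/s, time t = 4 s
Using a = (v - v0) / t
a = (21 - 19) / 4
a = 2 / 4
a = 1/2 m/s^2

1/2 m/s^2


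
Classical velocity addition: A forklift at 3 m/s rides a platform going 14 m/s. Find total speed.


Given: object velocity = 3 m/s, platform velocity = 14 m/s (same direction)
Using classical velocity addition: v_total = v_object + v_platform
v_total = 3 + 14
v_total = 17 m/s

17 m/s


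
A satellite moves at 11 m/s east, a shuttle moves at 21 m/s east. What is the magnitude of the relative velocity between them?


Given: v_A = 11 m/s east, v_B = 21 m/s east
Both move in the same direction; relative speed = |v_A - v_B|
|11 - 21| = |-10|
= 10 m/s

10 m/s


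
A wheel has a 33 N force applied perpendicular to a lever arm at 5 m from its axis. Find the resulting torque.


Given: F = 33 N, r = 5 m, angle = 90 deg (perpendicular)
Using tau = F * r * sin(90)
sin(90) = 1
tau = 33 * 5 * 1
tau = 165 Nm

165 Nm


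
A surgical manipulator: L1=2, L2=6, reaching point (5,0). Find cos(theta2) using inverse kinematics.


Given: L1 = 2, L2 = 6, target (x, y) = (5, 0)
Using cos(theta2) = (x^2 + y^2 - L1^2 - L2^2) / (2*L1*L2)
x^2 + y^2 = 5^2 + 0 = 25
L1^2 + L2^2 = 4 + 36 = 40
Numerator = 25 - 40 = -15
Denominator = 2*2*6 = 24
cos(theta2) = -15/24 = -5/8

-5/8


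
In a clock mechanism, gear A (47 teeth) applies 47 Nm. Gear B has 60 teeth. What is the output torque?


Given: N1 = 47, N2 = 60, T1 = 47 Nm
Using T2/T1 = N2/N1
T2 = T1 * N2 / N1
T2 = 47 * 60 / 47
T2 = 2820 / 47
T2 = 60 Nm

60 Nm


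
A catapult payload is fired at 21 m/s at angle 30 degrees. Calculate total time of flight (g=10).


Given: v0 = 21 m/s, theta = 30 deg, g = 10 m/s^2
sin(30) = 1/2
Using T = 2*v0*sin(theta) / g
T = 2*21*1/2 / 10
T = 21 / 10
T = 21/10 s

21/10 s


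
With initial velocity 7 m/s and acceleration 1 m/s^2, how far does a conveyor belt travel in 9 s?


Given: v0 = 7 m/s, a = 1 m/s^2, t = 9 s
Using s = v0*t + (1/2)*a*t^2
s = 7*9 + (1/2)*1*9^2
s = 63 + (1/2)*81
s = 63 + 81/2
s = 207/2

207/2 m


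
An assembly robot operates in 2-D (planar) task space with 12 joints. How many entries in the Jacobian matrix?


Given: task space dimension = 2, joints = 12
Jacobian is a 2 x 12 matrix
Total entries = rows * columns
Total = 2 * 12
Total = 24

24


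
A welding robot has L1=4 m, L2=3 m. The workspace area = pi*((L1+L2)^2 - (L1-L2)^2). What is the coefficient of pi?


Given: L1 = 4, L2 = 3
(L1+L2)^2 = (7)^2 = 49
(L1-L2)^2 = (1)^2 = 1
Difference = 49 - 1 = 48
This equals 4*L1*L2 = 4*4*3 = 48
Workspace area = 48*pi

48


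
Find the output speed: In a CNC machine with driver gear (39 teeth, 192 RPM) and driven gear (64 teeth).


Given: N1 = 39 teeth, w1 = 192 RPM, N2 = 64 teeth
Using N1*w1 = N2*w2
w2 = N1*w1 / N2
w2 = 39*192 / 64
w2 = 7488 / 64
w2 = 117 RPM

117 RPM


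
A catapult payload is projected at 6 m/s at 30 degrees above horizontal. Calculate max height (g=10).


Given: v0 = 6 m/s, theta = 30 deg, g = 10 m/s^2
sin^2(30) = 1/4
Using H = v0^2 * sin^2(theta) / (2*g)
H = 6^2 * 1/4 / (2*10)
H = 36 * 1/4 / 20
H = 9 / 20
H = 9/20 m

9/20 m


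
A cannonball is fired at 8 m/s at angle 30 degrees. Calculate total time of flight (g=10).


Given: v0 = 8 m/s, theta = 30 deg, g = 10 m/s^2
sin(30) = 1/2
Using T = 2*v0*sin(theta) / g
T = 2*8*1/2 / 10
T = 8 / 10
T = 4/5 s

4/5 s


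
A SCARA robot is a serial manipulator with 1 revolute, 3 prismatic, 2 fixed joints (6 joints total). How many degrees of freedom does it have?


Given: serial robot with 1 revolute, 3 prismatic, 2 fixed joints
DOF contribution per joint type: revolute=1, prismatic=1, spherical=3, fixed=0
DOF = 1*1 + 3*1 + 2*0
DOF = 4

4


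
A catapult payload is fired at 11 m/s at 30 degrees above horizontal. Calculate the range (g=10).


Given: v0 = 11 m/s, theta = 30 deg, g = 10 m/s^2
sin(2*30) = sin(60) = sqrt(3)/2
Using R = v0^2 * sin(2*theta) / g
R = 11^2 * (sqrt(3)/2) / 10
R = 121 * sqrt(3) / 20
R = 121/20*sqrt(3) m

121/20*sqrt(3) m


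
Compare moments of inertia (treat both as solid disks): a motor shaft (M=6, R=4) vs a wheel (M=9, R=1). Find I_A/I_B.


Given: M1=6 kg, R1=4 m, M2=9 kg, R2=1 m
For a disk: I = (1/2)*M*R^2, so I_A/I_B = (M1*R1^2)/(M2*R2^2)
M1*R1^2 = 6*16 = 96
M2*R2^2 = 9*1 = 9
I_A/I_B = 96/9 = 32/3

32/3


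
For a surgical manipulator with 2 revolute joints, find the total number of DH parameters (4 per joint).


Given: 2 joints, 4 DH parameters per joint (d, theta, a, alpha)
Total DH parameters = number_of_joints * 4
Total = 2 * 4
Total = 8

8


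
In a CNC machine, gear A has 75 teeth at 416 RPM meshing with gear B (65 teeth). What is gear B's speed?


Given: N1 = 75 teeth, w1 = 416 RPM, N2 = 65 teeth
Using N1*w1 = N2*w2
w2 = N1*w1 / N2
w2 = 75*416 / 65
w2 = 31200 / 65
w2 = 480 RPM

480 RPM


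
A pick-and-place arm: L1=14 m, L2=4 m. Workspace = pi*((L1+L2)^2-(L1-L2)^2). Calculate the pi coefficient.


Given: L1 = 14, L2 = 4
(L1+L2)^2 = (18)^2 = 324
(L1-L2)^2 = (10)^2 = 100
Difference = 324 - 100 = 224
This equals 4*L1*L2 = 4*14*4 = 224
Workspace area = 224*pi

224


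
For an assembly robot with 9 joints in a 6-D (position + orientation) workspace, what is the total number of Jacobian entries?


Given: task space dimension = 6, joints = 9
Jacobian is a 6 x 9 matrix
Total entries = rows * columns
Total = 6 * 9
Total = 54

54


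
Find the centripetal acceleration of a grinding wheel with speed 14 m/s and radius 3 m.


Given: v = 14 m/s, r = 3 m
Using a_c = v^2 / r
a_c = 14^2 / 3
a_c = 196 / 3
a_c = 196/3 m/s^2

196/3 m/s^2


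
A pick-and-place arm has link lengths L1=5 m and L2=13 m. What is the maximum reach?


Given: L1 = 5 m, L2 = 13 m
For a 2-link planar arm, max reach = L1 + L2 (fully extended)
Max reach = 5 + 13
Max reach = 18 m

18 m


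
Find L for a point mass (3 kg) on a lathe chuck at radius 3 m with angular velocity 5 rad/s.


Given: m = 3 kg, r = 3 m, omega = 5 rad/s
For a point mass: I = m*r^2
I = 3*3^2 = 3*9 = 27
L = I*omega = 27*5
L = 135 kg*m^2/s

135 kg*m^2/s


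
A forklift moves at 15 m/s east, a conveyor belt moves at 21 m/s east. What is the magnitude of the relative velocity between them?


Given: v_A = 15 m/s east, v_B = 21 m/s east
Both move in the same direction; relative speed = |v_A - v_B|
|15 - 21| = |-6|
= 6 m/s

6 m/s


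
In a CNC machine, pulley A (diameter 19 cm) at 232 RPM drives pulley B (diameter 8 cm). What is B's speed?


Given: D1 = 19 cm, w1 = 232 RPM, D2 = 8 cm
Using D1*w1 = D2*w2
w2 = D1*w1 / D2
w2 = 19*232 / 8
w2 = 4408 / 8
w2 = 551 RPM

551 RPM


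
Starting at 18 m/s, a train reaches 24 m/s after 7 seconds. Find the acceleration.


Given: initial velocity v0 = 18 m/s, final velocity v = 24 m/s, time t = 7 s
Using a = (v - v0) / t
a = (24 - 18) / 7
a = 6 / 7
a = 6/7 m/s^2

6/7 m/s^2


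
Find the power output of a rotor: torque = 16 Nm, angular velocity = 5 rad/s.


Given: tau = 16 Nm, omega = 5 rad/s
Using P = tau * omega
P = 16 * 5
P = 80 W

80 W


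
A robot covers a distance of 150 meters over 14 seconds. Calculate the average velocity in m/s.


Given: distance d = 150 m, time t = 14 s
Using v = d / t
v = 150 / 14
v = 75/7 m/s

75/7 m/s


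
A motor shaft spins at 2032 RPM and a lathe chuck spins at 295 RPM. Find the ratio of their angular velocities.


Given: RPM_A = 2032, RPM_B = 295
omega = 2*pi*RPM/60, so omega_A/omega_B = RPM_A / RPM_B
omega_A/omega_B = 2032 / 295
omega_A/omega_B = 2032/295

2032/295


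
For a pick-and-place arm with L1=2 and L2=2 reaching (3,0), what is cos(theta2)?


Given: L1 = 2, L2 = 2, target (x, y) = (3, 0)
Using cos(theta2) = (x^2 + y^2 - L1^2 - L2^2) / (2*L1*L2)
x^2 + y^2 = 3^2 + 0 = 9
L1^2 + L2^2 = 4 + 4 = 8
Numerator = 9 - 8 = 1
Denominator = 2*2*2 = 8
cos(theta2) = 1/8 = 1/8

1/8


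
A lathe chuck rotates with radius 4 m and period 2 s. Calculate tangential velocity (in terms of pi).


Given: radius r = 4 m, period T = 2 s
Using v = 2*pi*r / T
v = 2*pi*4 / 2
v = 8*pi / 2
v = 4*pi m/s

4*pi m/s


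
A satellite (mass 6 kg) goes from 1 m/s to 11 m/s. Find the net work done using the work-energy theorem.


Given: m = 6 kg, v0 = 1 m/s, v = 11 m/s
Using W = (1/2)*m*(v^2 - v0^2)
v^2 = 11^2 = 121
v0^2 = 1^2 = 1
v^2 - v0^2 = 121 - 1 = 120
W = (1/2)*6*120 = 360 J

360 J


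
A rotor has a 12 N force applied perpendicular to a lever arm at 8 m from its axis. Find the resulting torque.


Given: F = 12 N, r = 8 m, angle = 90 deg (perpendicular)
Using tau = F * r * sin(90)
sin(90) = 1
tau = 12 * 8 * 1
tau = 96 Nm

96 Nm


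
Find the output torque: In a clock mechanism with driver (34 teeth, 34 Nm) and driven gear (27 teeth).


Given: N1 = 34, N2 = 27, T1 = 34 Nm
Using T2/T1 = N2/N1
T2 = T1 * N2 / N1
T2 = 34 * 27 / 34
T2 = 918 / 34
T2 = 27 Nm

27 Nm


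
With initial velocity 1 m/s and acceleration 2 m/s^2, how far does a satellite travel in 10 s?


Given: v0 = 1 m/s, a = 2 m/s^2, t = 10 s
Using s = v0*t + (1/2)*a*t^2
s = 1*10 + (1/2)*2*10^2
s = 10 + (1/2)*200
s = 10 + 100
s = 110

110 m


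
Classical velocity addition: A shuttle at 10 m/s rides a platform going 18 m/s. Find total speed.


Given: object velocity = 10 m/s, platform velocity = 18 m/s (same direction)
Using classical velocity addition: v_total = v_object + v_platform
v_total = 10 + 18
v_total = 28 m/s

28 m/s


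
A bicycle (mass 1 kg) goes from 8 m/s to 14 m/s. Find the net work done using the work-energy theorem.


Given: m = 1 kg, v0 = 8 m/s, v = 14 m/s
Using W = (1/2)*m*(v^2 - v0^2)
v^2 = 14^2 = 196
v0^2 = 8^2 = 64
v^2 - v0^2 = 196 - 64 = 132
W = (1/2)*1*132 = 66 J

66 J


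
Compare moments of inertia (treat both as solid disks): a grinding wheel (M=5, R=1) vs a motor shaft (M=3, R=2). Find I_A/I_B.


Given: M1=5 kg, R1=1 m, M2=3 kg, R2=2 m
For a disk: I = (1/2)*M*R^2, so I_A/I_B = (M1*R1^2)/(M2*R2^2)
M1*R1^2 = 5*1 = 5
M2*R2^2 = 3*4 = 12
I_A/I_B = 5/12 = 5/12

5/12


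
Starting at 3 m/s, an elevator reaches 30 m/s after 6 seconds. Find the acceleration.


Given: initial velocity v0 = 3 m/s, final velocity v = 30 m/s, time t = 6 s
Using a = (v - v0) / t
a = (30 - 3) / 6
a = 27 / 6
a = 9/2 m/s^2

9/2 m/s^2


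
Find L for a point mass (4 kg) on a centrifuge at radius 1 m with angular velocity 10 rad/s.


Given: m = 4 kg, r = 1 m, omega = 10 rad/s
For a point mass: I = m*r^2
I = 4*1^2 = 4*1 = 4
L = I*omega = 4*10
L = 40 kg*m^2/s

40 kg*m^2/s


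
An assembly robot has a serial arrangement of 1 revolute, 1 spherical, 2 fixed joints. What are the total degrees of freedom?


Given: serial robot with 1 revolute, 1 spherical, 2 fixed joints
DOF contribution per joint type: revolute=1, prismatic=1, spherical=3, fixed=0
DOF = 1*1 + 1*3 + 2*0
DOF = 4

4


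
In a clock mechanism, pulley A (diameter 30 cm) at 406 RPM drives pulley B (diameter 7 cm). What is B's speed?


Given: D1 = 30 cm, w1 = 406 RPM, D2 = 7 cm
Using D1*w1 = D2*w2
w2 = D1*w1 / D2
w2 = 30*406 / 7
w2 = 12180 / 7
w2 = 1740 RPM

1740 RPM


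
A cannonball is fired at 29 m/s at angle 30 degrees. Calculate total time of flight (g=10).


Given: v0 = 29 m/s, theta = 30 deg, g = 10 m/s^2
sin(30) = 1/2
Using T = 2*v0*sin(theta) / g
T = 2*29*1/2 / 10
T = 29 / 10
T = 29/10 s

29/10 s


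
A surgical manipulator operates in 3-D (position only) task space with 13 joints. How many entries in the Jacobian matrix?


Given: task space dimension = 3, joints = 13
Jacobian is a 3 x 13 matrix
Total entries = rows * columns
Total = 3 * 13
Total = 39

39


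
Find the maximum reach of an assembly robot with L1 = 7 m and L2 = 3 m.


Given: L1 = 7 m, L2 = 3 m
For a 2-link planar arm, max reach = L1 + L2 (fully extended)
Max reach = 7 + 3
Max reach = 10 m

10 m


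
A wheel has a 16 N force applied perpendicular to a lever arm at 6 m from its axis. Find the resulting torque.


Given: F = 16 N, r = 6 m, angle = 90 deg (perpendicular)
Using tau = F * r * sin(90)
sin(90) = 1
tau = 16 * 6 * 1
tau = 96 Nm

96 Nm


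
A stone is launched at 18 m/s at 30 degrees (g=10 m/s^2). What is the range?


Given: v0 = 18 m/s, theta = 30 deg, g = 10 m/s^2
sin(2*30) = sin(60) = sqrt(3)/2
Using R = v0^2 * sin(2*theta) / g
R = 18^2 * (sqrt(3)/2) / 10
R = 324 * sqrt(3) / 20
R = 81/5*sqrt(3) m

81/5*sqrt(3) m


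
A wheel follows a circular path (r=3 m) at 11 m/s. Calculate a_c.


Given: v = 11 m/s, r = 3 m
Using a_c = v^2 / r
a_c = 11^2 / 3
a_c = 121 / 3
a_c = 121/3 m/s^2

121/3 m/s^2


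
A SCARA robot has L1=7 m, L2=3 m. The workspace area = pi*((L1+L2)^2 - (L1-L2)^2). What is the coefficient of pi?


Given: L1 = 7, L2 = 3
(L1+L2)^2 = (10)^2 = 100
(L1-L2)^2 = (4)^2 = 16
Difference = 100 - 16 = 84
This equals 4*L1*L2 = 4*7*3 = 84
Workspace area = 84*pi

84


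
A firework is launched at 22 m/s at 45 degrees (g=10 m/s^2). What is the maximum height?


Given: v0 = 22 m/s, theta = 45 deg, g = 10 m/s^2
sin^2(45) = 1/2
Using H = v0^2 * sin^2(theta) / (2*g)
H = 22^2 * 1/2 / (2*10)
H = 484 * 1/2 / 20
H = 242 / 20
H = 121/10 m

121/10 m


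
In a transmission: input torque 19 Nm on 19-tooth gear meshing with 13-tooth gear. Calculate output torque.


Given: N1 = 19, N2 = 13, T1 = 19 Nm
Using T2/T1 = N2/N1
T2 = T1 * N2 / N1
T2 = 19 * 13 / 19
T2 = 247 / 19
T2 = 13 Nm

13 Nm


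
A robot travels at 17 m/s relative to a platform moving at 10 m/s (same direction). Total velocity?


Given: object velocity = 17 m/s, platform velocity = 10 m/s (same direction)
Using classical velocity addition: v_total = v_object + v_platform
v_total = 17 + 10
v_total = 27 m/s

27 m/s


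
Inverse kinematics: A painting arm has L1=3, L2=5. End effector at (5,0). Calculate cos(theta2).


Given: L1 = 3, L2 = 5, target (x, y) = (5, 0)
Using cos(theta2) = (x^2 + y^2 - L1^2 - L2^2) / (2*L1*L2)
x^2 + y^2 = 5^2 + 0 = 25
L1^2 + L2^2 = 9 + 25 = 34
Numerator = 25 - 34 = -9
Denominator = 2*3*5 = 30
cos(theta2) = -9/30 = -3/10

-3/10


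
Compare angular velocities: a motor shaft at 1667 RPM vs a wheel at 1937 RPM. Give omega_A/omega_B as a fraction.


Given: RPM_A = 1667, RPM_B = 1937
omega = 2*pi*RPM/60, so omega_A/omega_B = RPM_A / RPM_B
omega_A/omega_B = 1667 / 1937
omega_A/omega_B = 1667/1937

1667/1937


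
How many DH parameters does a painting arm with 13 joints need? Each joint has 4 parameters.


Given: 13 joints, 4 DH parameters per joint (d, theta, a, alpha)
Total DH parameters = number_of_joints * 4
Total = 13 * 4
Total = 52

52


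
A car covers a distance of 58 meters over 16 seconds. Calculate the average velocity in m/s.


Given: distance d = 58 m, time t = 16 s
Using v = d / t
v = 58 / 16
v = 29/8 m/s

29/8 m/s


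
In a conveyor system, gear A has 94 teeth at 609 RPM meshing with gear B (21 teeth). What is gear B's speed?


Given: N1 = 94 teeth, w1 = 609 RPM, N2 = 21 teeth
Using N1*w1 = N2*w2
w2 = N1*w1 / N2
w2 = 94*609 / 21
w2 = 57246 / 21
w2 = 2726 RPM

2726 RPM


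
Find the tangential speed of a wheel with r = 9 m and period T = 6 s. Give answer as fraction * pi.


Given: radius r = 9 m, period T = 6 s
Using v = 2*pi*r / T
v = 2*pi*9 / 6
v = 18*pi / 6
v = 3*pi m/s

3*pi m/s


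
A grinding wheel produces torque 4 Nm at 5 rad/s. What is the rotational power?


Given: tau = 4 Nm, omega = 5 rad/s
Using P = tau * omega
P = 4 * 5
P = 20 W

20 W


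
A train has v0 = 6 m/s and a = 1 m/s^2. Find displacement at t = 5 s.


Given: v0 = 6 m/s, a = 1 m/s^2, t = 5 s
Using s = v0*t + (1/2)*a*t^2
s = 6*5 + (1/2)*1*5^2
s = 30 + (1/2)*25
s = 30 + 25/2
s = 85/2

85/2 m


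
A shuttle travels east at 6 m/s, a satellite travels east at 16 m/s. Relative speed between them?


Given: v_A = 6 m/s east, v_B = 16 m/s east
Both move in the same direction; relative speed = |v_A - v_B|
|6 - 16| = |-10|
= 10 m/s

10 m/s


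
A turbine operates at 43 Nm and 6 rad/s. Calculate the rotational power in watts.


Given: tau = 43 Nm, omega = 6 rad/s
Using P = tau * omega
P = 43 * 6
P = 258 W

258 W


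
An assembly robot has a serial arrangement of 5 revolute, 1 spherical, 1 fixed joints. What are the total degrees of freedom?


Given: serial robot with 5 revolute, 1 spherical, 1 fixed joints
DOF contribution per joint type: revolute=1, prismatic=1, spherical=3, fixed=0
DOF = 5*1 + 1*3 + 1*0
DOF = 8

8


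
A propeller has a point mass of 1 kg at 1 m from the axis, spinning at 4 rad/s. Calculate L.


Given: m = 1 kg, r = 1 m, omega = 4 rad/s
For a point mass: I = m*r^2
I = 1*1^2 = 1*1 = 1
L = I*omega = 1*4
L = 4 kg*m^2/s

4 kg*m^2/s


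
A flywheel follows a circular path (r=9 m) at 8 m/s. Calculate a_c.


Given: v = 8 m/s, r = 9 m
Using a_c = v^2 / r
a_c = 8^2 / 9
a_c = 64 / 9
a_c = 64/9 m/s^2

64/9 m/s^2


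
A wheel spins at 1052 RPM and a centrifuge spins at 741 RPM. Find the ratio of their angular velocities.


Given: RPM_A = 1052, RPM_B = 741
omega = 2*pi*RPM/60, so omega_A/omega_B = RPM_A / RPM_B
omega_A/omega_B = 1052 / 741
omega_A/omega_B = 1052/741

1052/741


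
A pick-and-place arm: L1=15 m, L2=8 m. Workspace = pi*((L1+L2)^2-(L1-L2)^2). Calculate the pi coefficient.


Given: L1 = 15, L2 = 8
(L1+L2)^2 = (23)^2 = 529
(L1-L2)^2 = (7)^2 = 49
Difference = 529 - 49 = 480
This equals 4*L1*L2 = 4*15*8 = 480
Workspace area = 480*pi

480


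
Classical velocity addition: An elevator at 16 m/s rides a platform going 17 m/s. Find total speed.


Given: object velocity = 16 m/s, platform velocity = 17 m/s (same direction)
Using classical velocity addition: v_total = v_object + v_platform
v_total = 16 + 17
v_total = 33 m/s

33 m/s


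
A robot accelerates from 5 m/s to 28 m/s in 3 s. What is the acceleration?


Given: initial velocity v0 = 5 m/s, final velocity v = 28 m/s, time t = 3 s
Using a = (v - v0) / t
a = (28 - 5) / 3
a = 23 / 3
a = 23/3 m/s^2

23/3 m/s^2


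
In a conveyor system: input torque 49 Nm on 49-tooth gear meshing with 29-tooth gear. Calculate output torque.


Given: N1 = 49, N2 = 29, T1 = 49 Nm
Using T2/T1 = N2/N1
T2 = T1 * N2 / N1
T2 = 49 * 29 / 49
T2 = 1421 / 49
T2 = 29 Nm

29 Nm


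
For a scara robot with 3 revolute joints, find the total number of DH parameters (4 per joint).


Given: 3 joints, 4 DH parameters per joint (d, theta, a, alpha)
Total DH parameters = number_of_joints * 4
Total = 3 * 4
Total = 12

12


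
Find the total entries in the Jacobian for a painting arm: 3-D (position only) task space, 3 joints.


Given: task space dimension = 3, joints = 3
Jacobian is a 3 x 3 matrix
Total entries = rows * columns
Total = 3 * 3
Total = 9

9


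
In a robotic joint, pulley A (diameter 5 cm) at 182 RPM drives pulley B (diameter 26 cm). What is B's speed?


Given: D1 = 5 cm, w1 = 182 RPM, D2 = 26 cm
Using D1*w1 = D2*w2
w2 = D1*w1 / D2
w2 = 5*182 / 26
w2 = 910 / 26
w2 = 35 RPM

35 RPM


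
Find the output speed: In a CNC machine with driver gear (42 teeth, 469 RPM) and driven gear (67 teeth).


Given: N1 = 42 teeth, w1 = 469 RPM, N2 = 67 teeth
Using N1*w1 = N2*w2
w2 = N1*w1 / N2
w2 = 42*469 / 67
w2 = 19698 / 67
w2 = 294 RPM

294 RPM


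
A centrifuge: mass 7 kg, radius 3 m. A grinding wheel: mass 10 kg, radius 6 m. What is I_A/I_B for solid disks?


Given: M1=7 kg, R1=3 m, M2=10 kg, R2=6 m
For a disk: I = (1/2)*M*R^2, so I_A/I_B = (M1*R1^2)/(M2*R2^2)
M1*R1^2 = 7*9 = 63
M2*R2^2 = 10*36 = 360
I_A/I_B = 63/360 = 7/40

7/40


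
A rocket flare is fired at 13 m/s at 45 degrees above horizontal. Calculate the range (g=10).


Given: v0 = 13 m/s, theta = 45 deg, g = 10 m/s^2
sin(2*45) = sin(90) = 1
Using R = v0^2 * sin(2*theta) / g
R = 13^2 * 1 / 10
R = 169 / 10
R = 169/10 m

169/10 m


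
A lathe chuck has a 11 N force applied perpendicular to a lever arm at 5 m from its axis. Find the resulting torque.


Given: F = 11 N, r = 5 m, angle = 90 deg (perpendicular)
Using tau = F * r * sin(90)
sin(90) = 1
tau = 11 * 5 * 1
tau = 55 Nm

55 Nm


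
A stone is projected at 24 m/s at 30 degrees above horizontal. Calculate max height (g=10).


Given: v0 = 24 m/s, theta = 30 deg, g = 10 m/s^2
sin^2(30) = 1/4
Using H = v0^2 * sin^2(theta) / (2*g)
H = 24^2 * 1/4 / (2*10)
H = 576 * 1/4 / 20
H = 144 / 20
H = 36/5 m

36/5 m


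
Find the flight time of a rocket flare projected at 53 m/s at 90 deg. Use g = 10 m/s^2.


Given: v0 = 53 m/s, theta = 90 deg, g = 10 m/s^2
sin(90) = 1
Using T = 2*v0*sin(theta) / g
T = 2*53*1 / 10
T = 106 / 10
T = 53/5 s

53/5 s


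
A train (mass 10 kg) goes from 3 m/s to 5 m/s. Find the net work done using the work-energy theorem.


Given: m = 10 kg, v0 = 3 m/s, v = 5 m/s
Using W = (1/2)*m*(v^2 - v0^2)
v^2 = 5^2 = 25
v0^2 = 3^2 = 9
v^2 - v0^2 = 25 - 9 = 16
W = (1/2)*10*16 = 80 J

80 J


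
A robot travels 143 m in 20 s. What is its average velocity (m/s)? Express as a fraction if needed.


Given: distance d = 143 m, time t = 20 s
Using v = d / t
v = 143 / 20
v = 143/20 m/s

143/20 m/s


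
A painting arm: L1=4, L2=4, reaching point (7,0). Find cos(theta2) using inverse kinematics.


Given: L1 = 4, L2 = 4, target (x, y) = (7, 0)
Using cos(theta2) = (x^2 + y^2 - L1^2 - L2^2) / (2*L1*L2)
x^2 + y^2 = 7^2 + 0 = 49
L1^2 + L2^2 = 16 + 16 = 32
Numerator = 49 - 32 = 17
Denominator = 2*4*4 = 32
cos(theta2) = 17/32 = 17/32

17/32


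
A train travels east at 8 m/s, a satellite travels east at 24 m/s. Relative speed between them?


Given: v_A = 8 m/s east, v_B = 24 m/s east
Both move in the same direction; relative speed = |v_A - v_B|
|8 - 24| = |-16|
= 16 m/s

16 m/s


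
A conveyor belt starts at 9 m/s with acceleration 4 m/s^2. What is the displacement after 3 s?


Given: v0 = 9 m/s, a = 4 m/s^2, t = 3 s
Using s = v0*t + (1/2)*a*t^2
s = 9*3 + (1/2)*4*3^2
s = 27 + (1/2)*36
s = 27 + 18
s = 45

45 m


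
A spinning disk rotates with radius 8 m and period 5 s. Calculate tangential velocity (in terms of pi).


Given: radius r = 8 m, period T = 5 s
Using v = 2*pi*r / T
v = 2*pi*8 / 5
v = 16*pi / 5
v = 16/5*pi m/s

16/5*pi m/s


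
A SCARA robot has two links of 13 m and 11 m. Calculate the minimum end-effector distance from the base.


Given: L1 = 13 m, L2 = 11 m
For a 2-link planar arm, min reach = |L1 - L2| (second link folded back)
Min reach = |13 - 11|
Min reach = 2 m

2 m


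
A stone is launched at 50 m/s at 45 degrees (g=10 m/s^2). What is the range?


Given: v0 = 50 m/s, theta = 45 deg, g = 10 m/s^2
sin(2*45) = sin(90) = 1
Using R = v0^2 * sin(2*theta) / g
R = 50^2 * 1 / 10
R = 2500 / 10
R = 250 m

250 m


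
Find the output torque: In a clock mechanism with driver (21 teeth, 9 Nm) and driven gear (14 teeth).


Given: N1 = 21, N2 = 14, T1 = 9 Nm
Using T2/T1 = N2/N1
T2 = T1 * N2 / N1
T2 = 9 * 14 / 21
T2 = 126 / 21
T2 = 6 Nm

6 Nm


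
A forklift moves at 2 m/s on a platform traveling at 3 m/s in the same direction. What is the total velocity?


Given: object velocity = 2 m/s, platform velocity = 3 m/s (same direction)
Using classical velocity addition: v_total = v_object + v_platform
v_total = 2 + 3
v_total = 5 m/s

5 m/s


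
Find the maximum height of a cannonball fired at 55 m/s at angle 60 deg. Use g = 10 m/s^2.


Given: v0 = 55 m/s, theta = 60 deg, g = 10 m/s^2
sin^2(60) = 3/4
Using H = v0^2 * sin^2(theta) / (2*g)
H = 55^2 * 3/4 / (2*10)
H = 3025 * 3/4 / 20
H = 9075/4 / 20
H = 1815/16 m

1815/16 m


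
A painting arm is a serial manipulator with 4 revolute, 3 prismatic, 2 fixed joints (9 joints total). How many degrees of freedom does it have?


Given: serial robot with 4 revolute, 3 prismatic, 2 fixed joints
DOF contribution per joint type: revolute=1, prismatic=1, spherical=3, fixed=0
DOF = 4*1 + 3*1 + 2*0
DOF = 7

7


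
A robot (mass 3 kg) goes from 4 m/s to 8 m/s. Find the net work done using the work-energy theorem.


Given: m = 3 kg, v0 = 4 m/s, v = 8 m/s
Using W = (1/2)*m*(v^2 - v0^2)
v^2 = 8^2 = 64
v0^2 = 4^2 = 16
v^2 - v0^2 = 64 - 16 = 48
W = (1/2)*3*48 = 72 J

72 J


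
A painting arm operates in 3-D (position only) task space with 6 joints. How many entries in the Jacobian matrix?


Given: task space dimension = 3, joints = 6
Jacobian is a 3 x 6 matrix
Total entries = rows * columns
Total = 3 * 6
Total = 18

18


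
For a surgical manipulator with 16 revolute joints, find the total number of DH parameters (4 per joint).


Given: 16 joints, 4 DH parameters per joint (d, theta, a, alpha)
Total DH parameters = number_of_joints * 4
Total = 16 * 4
Total = 64

64


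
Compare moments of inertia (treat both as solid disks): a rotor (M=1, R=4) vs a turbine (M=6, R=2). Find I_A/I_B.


Given: M1=1 kg, R1=4 m, M2=6 kg, R2=2 m
For a disk: I = (1/2)*M*R^2, so I_A/I_B = (M1*R1^2)/(M2*R2^2)
M1*R1^2 = 1*16 = 16
M2*R2^2 = 6*4 = 24
I_A/I_B = 16/24 = 2/3

2/3


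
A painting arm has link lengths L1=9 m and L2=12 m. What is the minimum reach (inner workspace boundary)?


Given: L1 = 9 m, L2 = 12 m
For a 2-link planar arm, min reach = |L1 - L2| (second link folded back)
Min reach = |9 - 12|
Min reach = 3 m

3 m


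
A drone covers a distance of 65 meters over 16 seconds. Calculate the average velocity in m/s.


Given: distance d = 65 m, time t = 16 s
Using v = d / t
v = 65 / 16
v = 65/16 m/s

65/16 m/s


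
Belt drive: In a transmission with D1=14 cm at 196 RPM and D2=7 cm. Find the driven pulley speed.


Given: D1 = 14 cm, w1 = 196 RPM, D2 = 7 cm
Using D1*w1 = D2*w2
w2 = D1*w1 / D2
w2 = 14*196 / 7
w2 = 2744 / 7
w2 = 392 RPM

392 RPM


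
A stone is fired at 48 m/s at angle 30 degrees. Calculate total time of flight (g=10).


Given: v0 = 48 m/s, theta = 30 deg, g = 10 m/s^2
sin(30) = 1/2
Using T = 2*v0*sin(theta) / g
T = 2*48*1/2 / 10
T = 48 / 10
T = 24/5 s

24/5 s


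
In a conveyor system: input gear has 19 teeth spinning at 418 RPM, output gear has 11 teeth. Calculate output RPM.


Given: N1 = 19 teeth, w1 = 418 RPM, N2 = 11 teeth
Using N1*w1 = N2*w2
w2 = N1*w1 / N2
w2 = 19*418 / 11
w2 = 7942 / 11
w2 = 722 RPM

722 RPM


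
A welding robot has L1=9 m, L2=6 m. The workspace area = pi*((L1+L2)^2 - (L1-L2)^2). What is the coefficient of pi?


Given: L1 = 9, L2 = 6
(L1+L2)^2 = (15)^2 = 225
(L1-L2)^2 = (3)^2 = 9
Difference = 225 - 9 = 216
This equals 4*L1*L2 = 4*9*6 = 216
Workspace area = 216*pi

216


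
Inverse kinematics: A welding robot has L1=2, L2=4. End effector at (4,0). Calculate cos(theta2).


Given: L1 = 2, L2 = 4, target (x, y) = (4, 0)
Using cos(theta2) = (x^2 + y^2 - L1^2 - L2^2) / (2*L1*L2)
x^2 + y^2 = 4^2 + 0 = 16
L1^2 + L2^2 = 4 + 16 = 20
Numerator = 16 - 20 = -4
Denominator = 2*2*4 = 16
cos(theta2) = -4/16 = -1/4

-1/4


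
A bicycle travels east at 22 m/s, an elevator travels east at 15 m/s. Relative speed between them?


Given: v_A = 22 m/s east, v_B = 15 m/s east
Both move in the same direction; relative speed = |v_A - v_B|
|22 - 15| = |7|
= 7 m/s

7 m/s


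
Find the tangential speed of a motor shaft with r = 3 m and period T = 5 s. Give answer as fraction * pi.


Given: radius r = 3 m, period T = 5 s
Using v = 2*pi*r / T
v = 2*pi*3 / 5
v = 6*pi / 5
v = 6/5*pi m/s

6/5*pi m/s


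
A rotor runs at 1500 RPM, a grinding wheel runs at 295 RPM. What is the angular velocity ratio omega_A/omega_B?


Given: RPM_A = 1500, RPM_B = 295
omega = 2*pi*RPM/60, so omega_A/omega_B = RPM_A / RPM_B
omega_A/omega_B = 1500 / 295
omega_A/omega_B = 300/59

300/59


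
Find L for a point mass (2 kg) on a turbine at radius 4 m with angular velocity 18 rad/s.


Given: m = 2 kg, r = 4 m, omega = 18 rad/s
For a point mass: I = m*r^2
I = 2*4^2 = 2*16 = 32
L = I*omega = 32*18
L = 576 kg*m^2/s

576 kg*m^2/s


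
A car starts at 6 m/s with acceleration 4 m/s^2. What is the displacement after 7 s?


Given: v0 = 6 m/s, a = 4 m/s^2, t = 7 s
Using s = v0*t + (1/2)*a*t^2
s = 6*7 + (1/2)*4*7^2
s = 42 + (1/2)*196
s = 42 + 98
s = 140

140 m


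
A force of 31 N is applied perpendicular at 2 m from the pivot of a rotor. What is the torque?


Given: F = 31 N, r = 2 m, angle = 90 deg (perpendicular)
Using tau = F * r * sin(90)
sin(90) = 1
tau = 31 * 2 * 1
tau = 62 Nm

62 Nm


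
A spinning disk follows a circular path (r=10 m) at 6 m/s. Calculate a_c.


Given: v = 6 m/s, r = 10 m
Using a_c = v^2 / r
a_c = 6^2 / 10
a_c = 36 / 10
a_c = 18/5 m/s^2

18/5 m/s^2


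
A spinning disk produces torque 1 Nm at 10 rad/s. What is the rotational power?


Given: tau = 1 Nm, omega = 10 rad/s
Using P = tau * omega
P = 1 * 10
P = 10 W

10 W


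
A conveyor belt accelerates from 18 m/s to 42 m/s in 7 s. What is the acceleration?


Given: initial velocity v0 = 18 m/s, final velocity v = 42 m/s, time t = 7 s
Using a = (v - v0) / t
a = (42 - 18) / 7
a = 24 / 7
a = 24/7 m/s^2

24/7 m/s^2


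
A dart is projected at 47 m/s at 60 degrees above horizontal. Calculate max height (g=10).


Given: v0 = 47 m/s, theta = 60 deg, g = 10 m/s^2
sin^2(60) = 3/4
Using H = v0^2 * sin^2(theta) / (2*g)
H = 47^2 * 3/4 / (2*10)
H = 2209 * 3/4 / 20
H = 6627/4 / 20
H = 6627/80 m

6627/80 m


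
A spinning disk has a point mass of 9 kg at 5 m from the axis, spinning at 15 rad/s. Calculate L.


Given: m = 9 kg, r = 5 m, omega = 15 rad/s
For a point mass: I = m*r^2
I = 9*5^2 = 9*25 = 225
L = I*omega = 225*15
L = 3375 kg*m^2/s

3375 kg*m^2/s


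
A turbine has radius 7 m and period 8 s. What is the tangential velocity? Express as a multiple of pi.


Given: radius r = 7 m, period T = 8 s
Using v = 2*pi*r / T
v = 2*pi*7 / 8
v = 14*pi / 8
v = 7/4*pi m/s

7/4*pi m/s


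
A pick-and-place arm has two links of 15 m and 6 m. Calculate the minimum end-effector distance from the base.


Given: L1 = 15 m, L2 = 6 m
For a 2-link planar arm, min reach = |L1 - L2| (second link folded back)
Min reach = |15 - 6|
Min reach = 9 m

9 m


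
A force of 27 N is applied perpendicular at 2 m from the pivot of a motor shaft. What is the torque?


Given: F = 27 N, r = 2 m, angle = 90 deg (perpendicular)
Using tau = F * r * sin(90)
sin(90) = 1
tau = 27 * 2 * 1
tau = 54 Nm

54 Nm


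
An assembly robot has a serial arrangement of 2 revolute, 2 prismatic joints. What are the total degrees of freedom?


Given: serial robot with 2 revolute, 2 prismatic joints
DOF contribution per joint type: revolute=1, prismatic=1, spherical=3, fixed=0
DOF = 2*1 + 2*1
DOF = 4

4


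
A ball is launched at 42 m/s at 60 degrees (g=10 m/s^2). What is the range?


Given: v0 = 42 m/s, theta = 60 deg, g = 10 m/s^2
sin(2*60) = sin(120) = sqrt(3)/2
Using R = v0^2 * sin(2*theta) / g
R = 42^2 * (sqrt(3)/2) / 10
R = 1764 * sqrt(3) / 20
R = 441/5*sqrt(3) m

441/5*sqrt(3) m


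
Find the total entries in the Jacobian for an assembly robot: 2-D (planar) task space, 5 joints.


Given: task space dimension = 2, joints = 5
Jacobian is a 2 x 5 matrix
Total entries = rows * columns
Total = 2 * 5
Total = 10

10


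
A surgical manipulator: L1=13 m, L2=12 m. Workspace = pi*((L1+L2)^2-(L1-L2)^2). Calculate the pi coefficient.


Given: L1 = 13, L2 = 12
(L1+L2)^2 = (25)^2 = 625
(L1-L2)^2 = (1)^2 = 1
Difference = 625 - 1 = 624
This equals 4*L1*L2 = 4*13*12 = 624
Workspace area = 624*pi

624


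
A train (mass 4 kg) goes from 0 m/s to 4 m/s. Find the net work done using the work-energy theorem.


Given: m = 4 kg, v0 = 0 m/s, v = 4 m/s
Using W = (1/2)*m*(v^2 - v0^2)
v^2 = 4^2 = 16
v0^2 = 0^2 = 0
v^2 - v0^2 = 16 - 0 = 16
W = (1/2)*4*16 = 32 J

32 J


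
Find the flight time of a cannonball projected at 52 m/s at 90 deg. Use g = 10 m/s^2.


Given: v0 = 52 m/s, theta = 90 deg, g = 10 m/s^2
sin(90) = 1
Using T = 2*v0*sin(theta) / g
T = 2*52*1 / 10
T = 104 / 10
T = 52/5 s

52/5 s


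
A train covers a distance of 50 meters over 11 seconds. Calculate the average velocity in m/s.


Given: distance d = 50 m, time t = 11 s
Using v = d / t
v = 50 / 11
v = 50/11 m/s

50/11 m/s


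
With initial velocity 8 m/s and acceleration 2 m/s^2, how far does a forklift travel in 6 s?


Given: v0 = 8 m/s, a = 2 m/s^2, t = 6 s
Using s = v0*t + (1/2)*a*t^2
s = 8*6 + (1/2)*2*6^2
s = 48 + (1/2)*72
s = 48 + 36
s = 84

84 m


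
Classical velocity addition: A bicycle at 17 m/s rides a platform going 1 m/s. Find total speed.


Given: object velocity = 17 m/s, platform velocity = 1 m/s (same direction)
Using classical velocity addition: v_total = v_object + v_platform
v_total = 17 + 1
v_total = 18 m/s

18 m/s


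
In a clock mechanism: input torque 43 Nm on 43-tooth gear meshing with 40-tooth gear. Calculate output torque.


Given: N1 = 43, N2 = 40, T1 = 43 Nm
Using T2/T1 = N2/N1
T2 = T1 * N2 / N1
T2 = 43 * 40 / 43
T2 = 1720 / 43
T2 = 40 Nm

40 Nm


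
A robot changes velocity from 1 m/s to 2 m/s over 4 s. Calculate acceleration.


Given: initial velocity v0 = 1 m/s, final velocity v = 2 m/s, time t = 4 s
Using a = (v - v0) / t
a = (2 - 1) / 4
a = 1 / 4
a = 1/4 m/s^2

1/4 m/s^2


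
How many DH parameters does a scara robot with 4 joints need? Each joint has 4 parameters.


Given: 4 joints, 4 DH parameters per joint (d, theta, a, alpha)
Total DH parameters = number_of_joints * 4
Total = 4 * 4
Total = 16

16


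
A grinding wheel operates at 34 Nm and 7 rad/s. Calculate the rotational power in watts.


Given: tau = 34 Nm, omega = 7 rad/s
Using P = tau * omega
P = 34 * 7
P = 238 W

238 W


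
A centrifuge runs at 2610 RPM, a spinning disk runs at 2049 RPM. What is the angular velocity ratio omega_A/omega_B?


Given: RPM_A = 2610, RPM_B = 2049
omega = 2*pi*RPM/60, so omega_A/omega_B = RPM_A / RPM_B
omega_A/omega_B = 2610 / 2049
omega_A/omega_B = 870/683

870/683


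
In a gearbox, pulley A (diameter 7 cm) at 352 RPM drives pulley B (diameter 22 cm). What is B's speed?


Given: D1 = 7 cm, w1 = 352 RPM, D2 = 22 cm
Using D1*w1 = D2*w2
w2 = D1*w1 / D2
w2 = 7*352 / 22
w2 = 2464 / 22
w2 = 112 RPM

112 RPM


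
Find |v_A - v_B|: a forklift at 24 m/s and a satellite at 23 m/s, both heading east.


Given: v_A = 24 m/s east, v_B = 23 m/s east
Both move in the same direction; relative speed = |v_A - v_B|
|24 - 23| = |1|
= 1 m/s

1 m/s


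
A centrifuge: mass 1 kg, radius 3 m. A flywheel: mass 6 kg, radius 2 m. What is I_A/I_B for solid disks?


Given: M1=1 kg, R1=3 m, M2=6 kg, R2=2 m
For a disk: I = (1/2)*M*R^2, so I_A/I_B = (M1*R1^2)/(M2*R2^2)
M1*R1^2 = 1*9 = 9
M2*R2^2 = 6*4 = 24
I_A/I_B = 9/24 = 3/8

3/8


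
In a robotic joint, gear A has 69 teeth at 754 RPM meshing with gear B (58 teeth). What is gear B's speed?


Given: N1 = 69 teeth, w1 = 754 RPM, N2 = 58 teeth
Using N1*w1 = N2*w2
w2 = N1*w1 / N2
w2 = 69*754 / 58
w2 = 52026 / 58
w2 = 897 RPM

897 RPM


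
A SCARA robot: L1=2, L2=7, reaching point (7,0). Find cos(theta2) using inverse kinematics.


Given: L1 = 2, L2 = 7, target (x, y) = (7, 0)
Using cos(theta2) = (x^2 + y^2 - L1^2 - L2^2) / (2*L1*L2)
x^2 + y^2 = 7^2 + 0 = 49
L1^2 + L2^2 = 4 + 49 = 53
Numerator = 49 - 53 = -4
Denominator = 2*2*7 = 28
cos(theta2) = -4/28 = -1/7

-1/7


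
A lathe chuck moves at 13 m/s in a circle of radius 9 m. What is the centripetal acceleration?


Given: v = 13 m/s, r = 9 m
Using a_c = v^2 / r
a_c = 13^2 / 9
a_c = 169 / 9
a_c = 169/9 m/s^2

169/9 m/s^2


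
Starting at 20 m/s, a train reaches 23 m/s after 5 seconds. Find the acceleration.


Given: initial velocity v0 = 20 m/s, final velocity v = 23 m/s, time t = 5 s
Using a = (v - v0) / t
a = (23 - 20) / 5
a = 3 / 5
a = 3/5 m/s^2

3/5 m/s^2


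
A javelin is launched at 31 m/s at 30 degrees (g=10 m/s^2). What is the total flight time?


Given: v0 = 31 m/s, theta = 30 deg, g = 10 m/s^2
sin(30) = 1/2
Using T = 2*v0*sin(theta) / g
T = 2*31*1/2 / 10
T = 31 / 10
T = 31/10 s

31/10 s


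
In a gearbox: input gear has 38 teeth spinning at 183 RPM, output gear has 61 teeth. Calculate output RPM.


Given: N1 = 38 teeth, w1 = 183 RPM, N2 = 61 teeth
Using N1*w1 = N2*w2
w2 = N1*w1 / N2
w2 = 38*183 / 61
w2 = 6954 / 61
w2 = 114 RPM

114 RPM


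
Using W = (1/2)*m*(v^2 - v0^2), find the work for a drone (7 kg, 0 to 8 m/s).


Given: m = 7 kg, v0 = 0 m/s, v = 8 m/s
Using W = (1/2)*m*(v^2 - v0^2)
v^2 = 8^2 = 64
v0^2 = 0^2 = 0
v^2 - v0^2 = 64 - 0 = 64
W = (1/2)*7*64 = 224 J

224 J


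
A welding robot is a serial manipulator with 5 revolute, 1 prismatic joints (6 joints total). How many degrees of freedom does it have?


Given: serial robot with 5 revolute, 1 prismatic joints
DOF contribution per joint type: revolute=1, prismatic=1, spherical=3, fixed=0
DOF = 5*1 + 1*1
DOF = 6

6


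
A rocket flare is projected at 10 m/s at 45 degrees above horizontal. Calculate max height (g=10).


Given: v0 = 10 m/s, theta = 45 deg, g = 10 m/s^2
sin^2(45) = 1/2
Using H = v0^2 * sin^2(theta) / (2*g)
H = 10^2 * 1/2 / (2*10)
H = 100 * 1/2 / 20
H = 50 / 20
H = 5/2 m

5/2 m
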